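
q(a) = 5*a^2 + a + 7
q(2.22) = 33.86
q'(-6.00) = -59.00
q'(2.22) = 23.20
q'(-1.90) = -18.00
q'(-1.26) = -11.60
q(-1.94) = 23.88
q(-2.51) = 35.99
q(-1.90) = 23.15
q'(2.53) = 26.30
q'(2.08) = 21.80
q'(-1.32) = -12.20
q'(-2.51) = -24.10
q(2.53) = 41.53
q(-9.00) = 403.00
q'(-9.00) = -89.00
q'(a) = 10*a + 1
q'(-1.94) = -18.40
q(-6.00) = 181.00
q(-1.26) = 13.68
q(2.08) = 30.71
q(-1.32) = 14.39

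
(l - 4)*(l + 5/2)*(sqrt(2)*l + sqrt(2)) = sqrt(2)*l^3 - sqrt(2)*l^2/2 - 23*sqrt(2)*l/2 - 10*sqrt(2)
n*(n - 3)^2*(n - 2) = n^4 - 8*n^3 + 21*n^2 - 18*n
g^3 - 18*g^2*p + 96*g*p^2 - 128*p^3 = (g - 8*p)^2*(g - 2*p)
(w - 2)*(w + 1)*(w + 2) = w^3 + w^2 - 4*w - 4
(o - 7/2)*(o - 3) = o^2 - 13*o/2 + 21/2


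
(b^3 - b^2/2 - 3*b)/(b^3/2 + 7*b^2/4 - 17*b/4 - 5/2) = 2*b*(2*b + 3)/(2*b^2 + 11*b + 5)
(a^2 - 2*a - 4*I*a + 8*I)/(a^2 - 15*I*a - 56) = (-a^2 + 2*a + 4*I*a - 8*I)/(-a^2 + 15*I*a + 56)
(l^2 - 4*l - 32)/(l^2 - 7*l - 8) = (l + 4)/(l + 1)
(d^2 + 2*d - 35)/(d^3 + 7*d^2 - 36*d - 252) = (d - 5)/(d^2 - 36)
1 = 1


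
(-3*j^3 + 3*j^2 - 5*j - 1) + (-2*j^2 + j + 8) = -3*j^3 + j^2 - 4*j + 7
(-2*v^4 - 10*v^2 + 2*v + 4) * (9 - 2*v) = 4*v^5 - 18*v^4 + 20*v^3 - 94*v^2 + 10*v + 36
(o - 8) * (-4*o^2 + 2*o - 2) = -4*o^3 + 34*o^2 - 18*o + 16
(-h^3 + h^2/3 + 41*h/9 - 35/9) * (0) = 0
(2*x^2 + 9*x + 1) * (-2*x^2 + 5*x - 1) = -4*x^4 - 8*x^3 + 41*x^2 - 4*x - 1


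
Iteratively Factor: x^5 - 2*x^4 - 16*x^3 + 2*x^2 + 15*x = (x - 5)*(x^4 + 3*x^3 - x^2 - 3*x) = (x - 5)*(x - 1)*(x^3 + 4*x^2 + 3*x) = x*(x - 5)*(x - 1)*(x^2 + 4*x + 3) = x*(x - 5)*(x - 1)*(x + 1)*(x + 3)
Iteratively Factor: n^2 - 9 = (n + 3)*(n - 3)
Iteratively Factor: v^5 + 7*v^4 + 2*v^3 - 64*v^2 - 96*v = (v + 4)*(v^4 + 3*v^3 - 10*v^2 - 24*v) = (v + 4)^2*(v^3 - v^2 - 6*v) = (v - 3)*(v + 4)^2*(v^2 + 2*v) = v*(v - 3)*(v + 4)^2*(v + 2)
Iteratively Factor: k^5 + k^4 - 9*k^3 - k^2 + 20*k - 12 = (k + 3)*(k^4 - 2*k^3 - 3*k^2 + 8*k - 4) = (k - 2)*(k + 3)*(k^3 - 3*k + 2) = (k - 2)*(k + 2)*(k + 3)*(k^2 - 2*k + 1) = (k - 2)*(k - 1)*(k + 2)*(k + 3)*(k - 1)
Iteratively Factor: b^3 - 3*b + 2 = (b - 1)*(b^2 + b - 2) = (b - 1)*(b + 2)*(b - 1)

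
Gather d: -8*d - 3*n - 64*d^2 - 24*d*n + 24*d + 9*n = -64*d^2 + d*(16 - 24*n) + 6*n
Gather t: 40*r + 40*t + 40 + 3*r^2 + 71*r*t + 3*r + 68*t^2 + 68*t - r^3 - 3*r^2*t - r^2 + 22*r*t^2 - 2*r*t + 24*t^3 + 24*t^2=-r^3 + 2*r^2 + 43*r + 24*t^3 + t^2*(22*r + 92) + t*(-3*r^2 + 69*r + 108) + 40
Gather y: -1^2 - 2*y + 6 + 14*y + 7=12*y + 12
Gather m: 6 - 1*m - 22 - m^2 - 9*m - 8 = -m^2 - 10*m - 24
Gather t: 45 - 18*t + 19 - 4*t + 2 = 66 - 22*t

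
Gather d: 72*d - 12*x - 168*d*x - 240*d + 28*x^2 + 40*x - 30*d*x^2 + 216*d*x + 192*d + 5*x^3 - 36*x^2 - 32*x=d*(-30*x^2 + 48*x + 24) + 5*x^3 - 8*x^2 - 4*x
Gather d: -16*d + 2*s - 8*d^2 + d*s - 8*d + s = -8*d^2 + d*(s - 24) + 3*s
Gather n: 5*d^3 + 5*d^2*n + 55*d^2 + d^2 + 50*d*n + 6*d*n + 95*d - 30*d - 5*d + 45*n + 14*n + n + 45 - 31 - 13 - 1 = 5*d^3 + 56*d^2 + 60*d + n*(5*d^2 + 56*d + 60)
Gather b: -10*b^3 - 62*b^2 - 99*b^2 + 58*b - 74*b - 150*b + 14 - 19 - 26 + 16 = -10*b^3 - 161*b^2 - 166*b - 15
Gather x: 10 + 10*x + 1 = 10*x + 11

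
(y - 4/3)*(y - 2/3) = y^2 - 2*y + 8/9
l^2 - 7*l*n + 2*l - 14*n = (l + 2)*(l - 7*n)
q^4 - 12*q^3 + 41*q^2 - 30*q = q*(q - 6)*(q - 5)*(q - 1)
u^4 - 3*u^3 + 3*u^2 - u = u*(u - 1)^3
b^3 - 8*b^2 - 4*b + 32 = (b - 8)*(b - 2)*(b + 2)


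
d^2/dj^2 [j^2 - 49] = 2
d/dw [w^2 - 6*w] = 2*w - 6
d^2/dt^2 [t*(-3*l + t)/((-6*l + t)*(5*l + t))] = 4*l*(495*l^3 - 135*l^2*t + 45*l*t^2 - t^3)/(-27000*l^6 - 2700*l^5*t + 2610*l^4*t^2 + 179*l^3*t^3 - 87*l^2*t^4 - 3*l*t^5 + t^6)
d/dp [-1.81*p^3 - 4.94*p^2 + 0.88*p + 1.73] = -5.43*p^2 - 9.88*p + 0.88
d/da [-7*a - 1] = -7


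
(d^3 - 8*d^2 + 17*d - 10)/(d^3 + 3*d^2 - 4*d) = (d^2 - 7*d + 10)/(d*(d + 4))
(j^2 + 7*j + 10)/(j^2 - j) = (j^2 + 7*j + 10)/(j*(j - 1))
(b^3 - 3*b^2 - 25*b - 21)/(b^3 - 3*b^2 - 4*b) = (b^2 - 4*b - 21)/(b*(b - 4))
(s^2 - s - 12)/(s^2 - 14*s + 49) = (s^2 - s - 12)/(s^2 - 14*s + 49)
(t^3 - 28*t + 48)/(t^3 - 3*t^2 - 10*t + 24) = (t + 6)/(t + 3)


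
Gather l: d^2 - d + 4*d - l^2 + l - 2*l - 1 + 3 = d^2 + 3*d - l^2 - l + 2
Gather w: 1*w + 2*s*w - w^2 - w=2*s*w - w^2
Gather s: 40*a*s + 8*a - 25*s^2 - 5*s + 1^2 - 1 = 8*a - 25*s^2 + s*(40*a - 5)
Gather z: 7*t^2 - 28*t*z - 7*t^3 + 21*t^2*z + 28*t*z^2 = -7*t^3 + 7*t^2 + 28*t*z^2 + z*(21*t^2 - 28*t)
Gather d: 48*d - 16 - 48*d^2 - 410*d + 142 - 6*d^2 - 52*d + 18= -54*d^2 - 414*d + 144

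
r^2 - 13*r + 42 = (r - 7)*(r - 6)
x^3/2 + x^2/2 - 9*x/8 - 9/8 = (x/2 + 1/2)*(x - 3/2)*(x + 3/2)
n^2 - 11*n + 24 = (n - 8)*(n - 3)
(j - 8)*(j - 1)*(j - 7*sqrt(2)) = j^3 - 7*sqrt(2)*j^2 - 9*j^2 + 8*j + 63*sqrt(2)*j - 56*sqrt(2)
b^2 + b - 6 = (b - 2)*(b + 3)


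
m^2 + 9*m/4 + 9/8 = (m + 3/4)*(m + 3/2)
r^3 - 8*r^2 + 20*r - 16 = (r - 4)*(r - 2)^2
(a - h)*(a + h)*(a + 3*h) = a^3 + 3*a^2*h - a*h^2 - 3*h^3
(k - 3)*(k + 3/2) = k^2 - 3*k/2 - 9/2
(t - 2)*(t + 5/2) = t^2 + t/2 - 5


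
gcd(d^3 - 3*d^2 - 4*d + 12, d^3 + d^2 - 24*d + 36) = d^2 - 5*d + 6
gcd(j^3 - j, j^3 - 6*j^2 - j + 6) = j^2 - 1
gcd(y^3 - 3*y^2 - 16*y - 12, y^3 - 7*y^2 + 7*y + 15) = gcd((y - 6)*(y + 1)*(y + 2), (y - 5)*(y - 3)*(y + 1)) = y + 1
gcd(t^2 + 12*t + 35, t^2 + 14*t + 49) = t + 7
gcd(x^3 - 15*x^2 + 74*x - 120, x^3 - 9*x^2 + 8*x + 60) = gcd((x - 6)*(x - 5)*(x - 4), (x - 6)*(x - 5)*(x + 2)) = x^2 - 11*x + 30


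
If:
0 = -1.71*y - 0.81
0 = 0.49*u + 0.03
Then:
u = -0.06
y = -0.47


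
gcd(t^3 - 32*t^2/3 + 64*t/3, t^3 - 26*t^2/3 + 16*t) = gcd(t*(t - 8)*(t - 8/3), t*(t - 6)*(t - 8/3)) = t^2 - 8*t/3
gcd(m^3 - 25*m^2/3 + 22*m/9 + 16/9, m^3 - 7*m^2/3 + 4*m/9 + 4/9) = m^2 - m/3 - 2/9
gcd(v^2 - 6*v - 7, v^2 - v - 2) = v + 1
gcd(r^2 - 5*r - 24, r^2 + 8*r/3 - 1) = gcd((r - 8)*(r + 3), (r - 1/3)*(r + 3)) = r + 3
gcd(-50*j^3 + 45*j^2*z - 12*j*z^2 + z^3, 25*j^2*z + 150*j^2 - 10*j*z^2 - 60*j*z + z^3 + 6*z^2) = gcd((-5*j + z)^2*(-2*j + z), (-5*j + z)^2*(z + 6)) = 25*j^2 - 10*j*z + z^2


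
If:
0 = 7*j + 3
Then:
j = -3/7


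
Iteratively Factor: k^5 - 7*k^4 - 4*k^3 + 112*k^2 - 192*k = (k - 4)*(k^4 - 3*k^3 - 16*k^2 + 48*k) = (k - 4)*(k + 4)*(k^3 - 7*k^2 + 12*k) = (k - 4)*(k - 3)*(k + 4)*(k^2 - 4*k) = (k - 4)^2*(k - 3)*(k + 4)*(k)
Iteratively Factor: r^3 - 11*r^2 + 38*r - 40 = (r - 2)*(r^2 - 9*r + 20) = (r - 4)*(r - 2)*(r - 5)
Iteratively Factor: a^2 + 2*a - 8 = (a - 2)*(a + 4)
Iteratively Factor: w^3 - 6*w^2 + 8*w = (w - 4)*(w^2 - 2*w) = w*(w - 4)*(w - 2)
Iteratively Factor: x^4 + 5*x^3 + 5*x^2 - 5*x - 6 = (x + 3)*(x^3 + 2*x^2 - x - 2) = (x + 1)*(x + 3)*(x^2 + x - 2) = (x + 1)*(x + 2)*(x + 3)*(x - 1)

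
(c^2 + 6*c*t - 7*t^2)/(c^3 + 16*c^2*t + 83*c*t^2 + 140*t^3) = (c - t)/(c^2 + 9*c*t + 20*t^2)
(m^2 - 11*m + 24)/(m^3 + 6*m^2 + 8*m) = (m^2 - 11*m + 24)/(m*(m^2 + 6*m + 8))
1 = 1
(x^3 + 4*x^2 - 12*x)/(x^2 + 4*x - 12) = x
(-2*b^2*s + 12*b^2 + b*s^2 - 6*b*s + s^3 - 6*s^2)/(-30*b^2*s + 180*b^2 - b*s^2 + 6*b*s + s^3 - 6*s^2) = (-2*b^2 + b*s + s^2)/(-30*b^2 - b*s + s^2)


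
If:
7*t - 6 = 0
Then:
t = 6/7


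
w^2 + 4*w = w*(w + 4)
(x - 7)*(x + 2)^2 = x^3 - 3*x^2 - 24*x - 28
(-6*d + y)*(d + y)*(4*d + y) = -24*d^3 - 26*d^2*y - d*y^2 + y^3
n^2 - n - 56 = (n - 8)*(n + 7)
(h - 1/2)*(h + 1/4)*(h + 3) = h^3 + 11*h^2/4 - 7*h/8 - 3/8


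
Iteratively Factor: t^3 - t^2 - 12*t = (t)*(t^2 - t - 12) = t*(t + 3)*(t - 4)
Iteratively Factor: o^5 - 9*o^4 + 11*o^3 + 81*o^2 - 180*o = (o + 3)*(o^4 - 12*o^3 + 47*o^2 - 60*o) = (o - 3)*(o + 3)*(o^3 - 9*o^2 + 20*o) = (o - 4)*(o - 3)*(o + 3)*(o^2 - 5*o) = o*(o - 4)*(o - 3)*(o + 3)*(o - 5)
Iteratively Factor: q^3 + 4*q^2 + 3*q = (q + 1)*(q^2 + 3*q) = (q + 1)*(q + 3)*(q)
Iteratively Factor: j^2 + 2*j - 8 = (j + 4)*(j - 2)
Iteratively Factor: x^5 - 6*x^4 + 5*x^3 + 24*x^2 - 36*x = (x)*(x^4 - 6*x^3 + 5*x^2 + 24*x - 36) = x*(x - 3)*(x^3 - 3*x^2 - 4*x + 12) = x*(x - 3)*(x + 2)*(x^2 - 5*x + 6) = x*(x - 3)*(x - 2)*(x + 2)*(x - 3)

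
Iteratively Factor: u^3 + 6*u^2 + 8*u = (u)*(u^2 + 6*u + 8) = u*(u + 2)*(u + 4)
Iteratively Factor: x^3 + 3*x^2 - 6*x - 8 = (x + 4)*(x^2 - x - 2) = (x + 1)*(x + 4)*(x - 2)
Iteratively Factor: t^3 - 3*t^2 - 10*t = (t)*(t^2 - 3*t - 10) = t*(t + 2)*(t - 5)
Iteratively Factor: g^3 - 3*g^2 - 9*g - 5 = (g + 1)*(g^2 - 4*g - 5) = (g - 5)*(g + 1)*(g + 1)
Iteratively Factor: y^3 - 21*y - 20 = (y - 5)*(y^2 + 5*y + 4) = (y - 5)*(y + 1)*(y + 4)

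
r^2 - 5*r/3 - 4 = (r - 3)*(r + 4/3)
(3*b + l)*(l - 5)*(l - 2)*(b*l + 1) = 3*b^2*l^3 - 21*b^2*l^2 + 30*b^2*l + b*l^4 - 7*b*l^3 + 13*b*l^2 - 21*b*l + 30*b + l^3 - 7*l^2 + 10*l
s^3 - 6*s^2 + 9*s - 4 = (s - 4)*(s - 1)^2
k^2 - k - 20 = (k - 5)*(k + 4)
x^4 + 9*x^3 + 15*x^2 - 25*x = x*(x - 1)*(x + 5)^2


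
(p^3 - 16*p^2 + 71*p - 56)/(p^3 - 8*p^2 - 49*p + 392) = (p - 1)/(p + 7)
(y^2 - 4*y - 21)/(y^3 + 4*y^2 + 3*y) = (y - 7)/(y*(y + 1))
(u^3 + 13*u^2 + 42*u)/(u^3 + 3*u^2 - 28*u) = (u + 6)/(u - 4)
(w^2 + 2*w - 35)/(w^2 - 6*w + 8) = (w^2 + 2*w - 35)/(w^2 - 6*w + 8)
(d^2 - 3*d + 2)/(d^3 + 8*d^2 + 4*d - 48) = (d - 1)/(d^2 + 10*d + 24)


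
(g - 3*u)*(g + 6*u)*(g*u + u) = g^3*u + 3*g^2*u^2 + g^2*u - 18*g*u^3 + 3*g*u^2 - 18*u^3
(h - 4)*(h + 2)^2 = h^3 - 12*h - 16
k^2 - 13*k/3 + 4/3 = (k - 4)*(k - 1/3)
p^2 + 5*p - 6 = (p - 1)*(p + 6)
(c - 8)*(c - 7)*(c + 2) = c^3 - 13*c^2 + 26*c + 112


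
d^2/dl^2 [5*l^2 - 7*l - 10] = 10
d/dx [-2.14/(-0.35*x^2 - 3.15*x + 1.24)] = (-1.498*x - 6.741)/(0.35*x^2 + 3.15*x - 1.24)^2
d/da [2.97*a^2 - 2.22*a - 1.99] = 5.94*a - 2.22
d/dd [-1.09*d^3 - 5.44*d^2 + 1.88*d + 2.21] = -3.27*d^2 - 10.88*d + 1.88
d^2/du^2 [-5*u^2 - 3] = -10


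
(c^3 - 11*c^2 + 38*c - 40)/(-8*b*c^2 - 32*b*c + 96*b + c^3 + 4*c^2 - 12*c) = (-c^2 + 9*c - 20)/(8*b*c + 48*b - c^2 - 6*c)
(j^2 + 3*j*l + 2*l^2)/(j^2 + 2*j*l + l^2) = (j + 2*l)/(j + l)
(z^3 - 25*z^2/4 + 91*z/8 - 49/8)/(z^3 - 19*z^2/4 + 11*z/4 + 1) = (8*z^2 - 42*z + 49)/(2*(4*z^2 - 15*z - 4))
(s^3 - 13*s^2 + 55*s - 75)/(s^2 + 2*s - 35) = (s^2 - 8*s + 15)/(s + 7)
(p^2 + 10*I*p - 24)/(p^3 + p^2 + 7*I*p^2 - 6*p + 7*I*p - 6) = (p + 4*I)/(p^2 + p*(1 + I) + I)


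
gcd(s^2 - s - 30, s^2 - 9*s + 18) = s - 6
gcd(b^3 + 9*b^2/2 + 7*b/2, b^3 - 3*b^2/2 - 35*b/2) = b^2 + 7*b/2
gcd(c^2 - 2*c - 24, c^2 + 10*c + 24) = c + 4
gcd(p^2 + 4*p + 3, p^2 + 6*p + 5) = p + 1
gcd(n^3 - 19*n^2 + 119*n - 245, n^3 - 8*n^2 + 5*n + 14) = n - 7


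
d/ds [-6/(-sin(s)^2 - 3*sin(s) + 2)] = -6*(2*sin(s) + 3)*cos(s)/(sin(s)^2 + 3*sin(s) - 2)^2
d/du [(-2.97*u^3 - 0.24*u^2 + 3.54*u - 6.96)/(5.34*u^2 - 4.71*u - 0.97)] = (-15.8598*u^4 + 27.9774*u^3 - 9.1305*u^2 + 74.7984*u - 36.2154)/(28.5156*u^4 - 50.3028*u^3 + 11.8245*u^2 + 9.1374*u + 0.9409)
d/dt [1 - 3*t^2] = -6*t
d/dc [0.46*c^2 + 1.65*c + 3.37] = 0.92*c + 1.65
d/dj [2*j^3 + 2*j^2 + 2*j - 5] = 6*j^2 + 4*j + 2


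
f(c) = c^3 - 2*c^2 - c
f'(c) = 3*c^2 - 4*c - 1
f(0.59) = -1.08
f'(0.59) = -2.32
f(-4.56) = -131.85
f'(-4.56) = 79.62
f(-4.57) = -132.64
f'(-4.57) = 79.93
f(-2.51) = -25.90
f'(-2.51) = 27.94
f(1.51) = -2.63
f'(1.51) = -0.20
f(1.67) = -2.59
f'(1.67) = 0.69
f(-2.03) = -14.58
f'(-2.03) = 19.48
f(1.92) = -2.21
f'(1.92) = 2.38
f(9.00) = 558.00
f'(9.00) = 206.00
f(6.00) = 138.00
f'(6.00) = 83.00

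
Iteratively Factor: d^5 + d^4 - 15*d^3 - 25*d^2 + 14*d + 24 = (d + 1)*(d^4 - 15*d^2 - 10*d + 24) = (d + 1)*(d + 3)*(d^3 - 3*d^2 - 6*d + 8) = (d - 1)*(d + 1)*(d + 3)*(d^2 - 2*d - 8) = (d - 4)*(d - 1)*(d + 1)*(d + 3)*(d + 2)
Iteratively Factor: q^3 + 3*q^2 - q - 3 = (q - 1)*(q^2 + 4*q + 3) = (q - 1)*(q + 1)*(q + 3)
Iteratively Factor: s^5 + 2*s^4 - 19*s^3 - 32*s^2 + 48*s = (s - 1)*(s^4 + 3*s^3 - 16*s^2 - 48*s) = (s - 1)*(s + 4)*(s^3 - s^2 - 12*s) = (s - 1)*(s + 3)*(s + 4)*(s^2 - 4*s) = s*(s - 1)*(s + 3)*(s + 4)*(s - 4)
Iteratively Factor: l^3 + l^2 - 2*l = (l - 1)*(l^2 + 2*l) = (l - 1)*(l + 2)*(l)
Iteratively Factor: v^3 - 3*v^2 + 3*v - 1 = (v - 1)*(v^2 - 2*v + 1) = (v - 1)^2*(v - 1)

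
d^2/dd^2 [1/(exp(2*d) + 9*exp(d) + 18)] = (2*(2*exp(d) + 9)^2*exp(d) - (4*exp(d) + 9)*(exp(2*d) + 9*exp(d) + 18))*exp(d)/(exp(2*d) + 9*exp(d) + 18)^3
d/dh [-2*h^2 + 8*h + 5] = 8 - 4*h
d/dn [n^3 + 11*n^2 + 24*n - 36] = 3*n^2 + 22*n + 24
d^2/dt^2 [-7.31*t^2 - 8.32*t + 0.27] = -14.6200000000000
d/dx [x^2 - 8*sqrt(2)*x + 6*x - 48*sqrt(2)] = 2*x - 8*sqrt(2) + 6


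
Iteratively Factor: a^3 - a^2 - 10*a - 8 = (a + 2)*(a^2 - 3*a - 4) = (a - 4)*(a + 2)*(a + 1)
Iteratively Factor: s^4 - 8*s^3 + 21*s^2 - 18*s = (s - 3)*(s^3 - 5*s^2 + 6*s) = (s - 3)*(s - 2)*(s^2 - 3*s) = (s - 3)^2*(s - 2)*(s)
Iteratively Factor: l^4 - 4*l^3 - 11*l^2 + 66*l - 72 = (l - 3)*(l^3 - l^2 - 14*l + 24) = (l - 3)*(l - 2)*(l^2 + l - 12) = (l - 3)^2*(l - 2)*(l + 4)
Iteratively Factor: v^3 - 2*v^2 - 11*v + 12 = (v - 1)*(v^2 - v - 12) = (v - 1)*(v + 3)*(v - 4)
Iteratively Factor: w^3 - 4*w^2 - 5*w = (w + 1)*(w^2 - 5*w) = w*(w + 1)*(w - 5)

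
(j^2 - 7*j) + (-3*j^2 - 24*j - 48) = -2*j^2 - 31*j - 48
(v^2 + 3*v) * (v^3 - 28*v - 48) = v^5 + 3*v^4 - 28*v^3 - 132*v^2 - 144*v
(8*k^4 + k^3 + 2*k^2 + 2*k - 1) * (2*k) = 16*k^5 + 2*k^4 + 4*k^3 + 4*k^2 - 2*k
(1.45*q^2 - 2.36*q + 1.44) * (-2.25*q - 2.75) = -3.2625*q^3 + 1.3225*q^2 + 3.25*q - 3.96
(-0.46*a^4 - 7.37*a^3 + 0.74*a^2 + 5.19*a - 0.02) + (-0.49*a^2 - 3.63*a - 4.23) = -0.46*a^4 - 7.37*a^3 + 0.25*a^2 + 1.56*a - 4.25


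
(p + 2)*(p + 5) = p^2 + 7*p + 10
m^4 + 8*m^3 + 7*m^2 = m^2*(m + 1)*(m + 7)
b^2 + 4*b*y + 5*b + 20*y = (b + 5)*(b + 4*y)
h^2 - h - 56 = (h - 8)*(h + 7)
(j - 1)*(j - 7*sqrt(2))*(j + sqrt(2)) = j^3 - 6*sqrt(2)*j^2 - j^2 - 14*j + 6*sqrt(2)*j + 14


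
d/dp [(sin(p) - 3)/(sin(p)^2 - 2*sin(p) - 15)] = (6*sin(p) + cos(p)^2 - 22)*cos(p)/((sin(p) - 5)^2*(sin(p) + 3)^2)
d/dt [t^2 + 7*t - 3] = 2*t + 7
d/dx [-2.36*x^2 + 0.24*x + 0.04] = 0.24 - 4.72*x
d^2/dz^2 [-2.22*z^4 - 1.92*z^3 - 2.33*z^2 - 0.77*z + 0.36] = -26.64*z^2 - 11.52*z - 4.66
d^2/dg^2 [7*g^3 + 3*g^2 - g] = 42*g + 6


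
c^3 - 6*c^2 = c^2*(c - 6)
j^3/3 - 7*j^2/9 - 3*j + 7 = (j/3 + 1)*(j - 3)*(j - 7/3)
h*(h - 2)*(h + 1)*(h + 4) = h^4 + 3*h^3 - 6*h^2 - 8*h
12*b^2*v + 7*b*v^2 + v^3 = v*(3*b + v)*(4*b + v)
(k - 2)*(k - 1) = k^2 - 3*k + 2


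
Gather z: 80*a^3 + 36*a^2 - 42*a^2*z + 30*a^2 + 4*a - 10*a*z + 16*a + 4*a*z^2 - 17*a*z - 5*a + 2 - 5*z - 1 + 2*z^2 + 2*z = 80*a^3 + 66*a^2 + 15*a + z^2*(4*a + 2) + z*(-42*a^2 - 27*a - 3) + 1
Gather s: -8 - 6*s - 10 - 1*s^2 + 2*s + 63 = -s^2 - 4*s + 45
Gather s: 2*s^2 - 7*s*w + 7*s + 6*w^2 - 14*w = 2*s^2 + s*(7 - 7*w) + 6*w^2 - 14*w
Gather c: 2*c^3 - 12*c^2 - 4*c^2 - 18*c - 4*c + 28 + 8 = 2*c^3 - 16*c^2 - 22*c + 36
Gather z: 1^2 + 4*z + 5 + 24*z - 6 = 28*z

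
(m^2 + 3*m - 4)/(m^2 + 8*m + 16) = (m - 1)/(m + 4)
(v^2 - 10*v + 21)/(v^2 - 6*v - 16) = (-v^2 + 10*v - 21)/(-v^2 + 6*v + 16)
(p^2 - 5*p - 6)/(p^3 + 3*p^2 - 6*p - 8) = (p - 6)/(p^2 + 2*p - 8)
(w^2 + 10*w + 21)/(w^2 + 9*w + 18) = (w + 7)/(w + 6)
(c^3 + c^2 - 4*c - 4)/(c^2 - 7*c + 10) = (c^2 + 3*c + 2)/(c - 5)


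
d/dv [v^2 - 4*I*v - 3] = 2*v - 4*I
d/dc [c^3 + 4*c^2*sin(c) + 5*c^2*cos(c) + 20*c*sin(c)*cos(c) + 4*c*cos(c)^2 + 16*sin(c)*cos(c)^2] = -5*c^2*sin(c) + 4*c^2*cos(c) + 3*c^2 + 8*c*sin(c) - 4*c*sin(2*c) + 10*c*cos(c) + 20*c*cos(2*c) + 10*sin(2*c) + 4*cos(c) + 2*cos(2*c) + 12*cos(3*c) + 2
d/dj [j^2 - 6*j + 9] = 2*j - 6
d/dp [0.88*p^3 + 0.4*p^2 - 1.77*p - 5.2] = 2.64*p^2 + 0.8*p - 1.77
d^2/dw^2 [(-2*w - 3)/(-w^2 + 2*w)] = 2*(w*(1 - 6*w)*(w - 2) + 4*(w - 1)^2*(2*w + 3))/(w^3*(w - 2)^3)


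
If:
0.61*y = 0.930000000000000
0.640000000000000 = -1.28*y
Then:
No Solution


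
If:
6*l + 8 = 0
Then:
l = -4/3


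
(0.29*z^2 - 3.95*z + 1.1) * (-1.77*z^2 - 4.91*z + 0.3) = -0.5133*z^4 + 5.5676*z^3 + 17.5345*z^2 - 6.586*z + 0.33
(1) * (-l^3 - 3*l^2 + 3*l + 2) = -l^3 - 3*l^2 + 3*l + 2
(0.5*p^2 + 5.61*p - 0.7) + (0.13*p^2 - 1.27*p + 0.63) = 0.63*p^2 + 4.34*p - 0.07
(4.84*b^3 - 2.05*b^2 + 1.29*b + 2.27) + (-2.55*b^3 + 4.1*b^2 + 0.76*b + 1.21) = 2.29*b^3 + 2.05*b^2 + 2.05*b + 3.48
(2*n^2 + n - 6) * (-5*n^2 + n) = -10*n^4 - 3*n^3 + 31*n^2 - 6*n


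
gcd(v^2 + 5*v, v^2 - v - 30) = v + 5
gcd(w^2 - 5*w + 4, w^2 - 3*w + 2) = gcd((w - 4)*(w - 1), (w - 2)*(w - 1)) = w - 1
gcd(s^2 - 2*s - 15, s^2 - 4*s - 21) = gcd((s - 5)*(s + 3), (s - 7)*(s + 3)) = s + 3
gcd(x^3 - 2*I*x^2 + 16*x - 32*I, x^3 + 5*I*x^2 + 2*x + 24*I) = x^2 + 2*I*x + 8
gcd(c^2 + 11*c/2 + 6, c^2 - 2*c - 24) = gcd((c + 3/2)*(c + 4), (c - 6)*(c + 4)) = c + 4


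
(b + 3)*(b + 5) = b^2 + 8*b + 15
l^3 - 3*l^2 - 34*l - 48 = (l - 8)*(l + 2)*(l + 3)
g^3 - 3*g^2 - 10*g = g*(g - 5)*(g + 2)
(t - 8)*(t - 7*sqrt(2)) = t^2 - 7*sqrt(2)*t - 8*t + 56*sqrt(2)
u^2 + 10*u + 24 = (u + 4)*(u + 6)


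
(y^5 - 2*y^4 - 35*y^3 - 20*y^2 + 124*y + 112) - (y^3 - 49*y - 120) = y^5 - 2*y^4 - 36*y^3 - 20*y^2 + 173*y + 232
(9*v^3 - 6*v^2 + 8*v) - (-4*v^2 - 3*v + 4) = 9*v^3 - 2*v^2 + 11*v - 4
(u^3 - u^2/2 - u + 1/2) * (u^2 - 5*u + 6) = u^5 - 11*u^4/2 + 15*u^3/2 + 5*u^2/2 - 17*u/2 + 3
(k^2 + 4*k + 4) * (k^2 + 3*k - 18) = k^4 + 7*k^3 - 2*k^2 - 60*k - 72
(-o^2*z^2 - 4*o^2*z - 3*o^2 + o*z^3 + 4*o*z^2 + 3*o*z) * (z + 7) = -o^2*z^3 - 11*o^2*z^2 - 31*o^2*z - 21*o^2 + o*z^4 + 11*o*z^3 + 31*o*z^2 + 21*o*z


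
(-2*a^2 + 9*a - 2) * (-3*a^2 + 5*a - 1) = 6*a^4 - 37*a^3 + 53*a^2 - 19*a + 2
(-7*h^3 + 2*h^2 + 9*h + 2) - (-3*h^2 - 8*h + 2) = -7*h^3 + 5*h^2 + 17*h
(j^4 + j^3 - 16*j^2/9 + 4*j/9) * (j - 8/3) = j^5 - 5*j^4/3 - 40*j^3/9 + 140*j^2/27 - 32*j/27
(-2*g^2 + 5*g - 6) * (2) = -4*g^2 + 10*g - 12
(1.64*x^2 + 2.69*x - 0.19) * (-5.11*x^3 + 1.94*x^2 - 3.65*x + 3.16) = -8.3804*x^5 - 10.5643*x^4 + 0.2035*x^3 - 5.0047*x^2 + 9.1939*x - 0.6004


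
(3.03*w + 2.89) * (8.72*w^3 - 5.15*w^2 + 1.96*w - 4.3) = 26.4216*w^4 + 9.5963*w^3 - 8.9447*w^2 - 7.3646*w - 12.427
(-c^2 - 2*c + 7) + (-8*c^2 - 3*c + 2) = -9*c^2 - 5*c + 9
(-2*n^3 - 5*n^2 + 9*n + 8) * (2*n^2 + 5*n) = -4*n^5 - 20*n^4 - 7*n^3 + 61*n^2 + 40*n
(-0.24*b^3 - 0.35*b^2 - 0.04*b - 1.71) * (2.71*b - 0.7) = -0.6504*b^4 - 0.7805*b^3 + 0.1366*b^2 - 4.6061*b + 1.197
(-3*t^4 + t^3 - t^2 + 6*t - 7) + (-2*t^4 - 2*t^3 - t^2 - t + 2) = -5*t^4 - t^3 - 2*t^2 + 5*t - 5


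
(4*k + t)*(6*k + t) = 24*k^2 + 10*k*t + t^2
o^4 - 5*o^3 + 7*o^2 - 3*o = o*(o - 3)*(o - 1)^2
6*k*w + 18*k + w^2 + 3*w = (6*k + w)*(w + 3)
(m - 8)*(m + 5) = m^2 - 3*m - 40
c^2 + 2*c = c*(c + 2)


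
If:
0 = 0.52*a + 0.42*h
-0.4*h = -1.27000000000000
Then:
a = -2.56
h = 3.18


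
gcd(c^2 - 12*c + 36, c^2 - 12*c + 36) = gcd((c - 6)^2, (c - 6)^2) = c^2 - 12*c + 36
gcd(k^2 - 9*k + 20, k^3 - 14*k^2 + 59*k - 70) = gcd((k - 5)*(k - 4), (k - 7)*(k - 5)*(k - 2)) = k - 5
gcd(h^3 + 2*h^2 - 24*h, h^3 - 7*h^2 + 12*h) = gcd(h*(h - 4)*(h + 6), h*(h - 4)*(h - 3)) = h^2 - 4*h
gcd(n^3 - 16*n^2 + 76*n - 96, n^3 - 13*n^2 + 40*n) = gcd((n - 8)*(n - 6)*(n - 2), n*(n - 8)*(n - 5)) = n - 8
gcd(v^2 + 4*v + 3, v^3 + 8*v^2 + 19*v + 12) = v^2 + 4*v + 3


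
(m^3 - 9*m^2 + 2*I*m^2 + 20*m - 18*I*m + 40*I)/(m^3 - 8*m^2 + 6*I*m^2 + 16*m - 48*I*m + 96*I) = (m^2 + m*(-5 + 2*I) - 10*I)/(m^2 + m*(-4 + 6*I) - 24*I)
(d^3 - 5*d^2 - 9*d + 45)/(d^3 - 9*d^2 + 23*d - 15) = (d + 3)/(d - 1)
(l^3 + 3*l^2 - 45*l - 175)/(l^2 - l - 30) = (l^2 - 2*l - 35)/(l - 6)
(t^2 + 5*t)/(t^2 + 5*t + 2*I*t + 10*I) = t/(t + 2*I)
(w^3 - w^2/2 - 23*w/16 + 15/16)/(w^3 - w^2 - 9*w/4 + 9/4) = (16*w^2 + 8*w - 15)/(4*(4*w^2 - 9))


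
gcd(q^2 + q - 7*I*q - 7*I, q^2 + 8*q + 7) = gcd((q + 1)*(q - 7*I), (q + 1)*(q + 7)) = q + 1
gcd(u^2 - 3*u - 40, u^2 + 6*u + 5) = u + 5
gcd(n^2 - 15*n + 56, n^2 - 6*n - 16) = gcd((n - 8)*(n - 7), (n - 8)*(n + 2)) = n - 8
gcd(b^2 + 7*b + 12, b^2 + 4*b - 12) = 1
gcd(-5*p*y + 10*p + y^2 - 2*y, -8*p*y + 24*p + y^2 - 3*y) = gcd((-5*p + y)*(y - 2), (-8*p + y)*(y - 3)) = 1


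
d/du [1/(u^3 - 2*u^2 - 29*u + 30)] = (-3*u^2 + 4*u + 29)/(u^3 - 2*u^2 - 29*u + 30)^2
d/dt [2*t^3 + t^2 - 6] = 2*t*(3*t + 1)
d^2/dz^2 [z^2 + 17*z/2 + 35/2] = 2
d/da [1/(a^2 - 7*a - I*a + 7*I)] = (-2*a + 7 + I)/(a^2 - 7*a - I*a + 7*I)^2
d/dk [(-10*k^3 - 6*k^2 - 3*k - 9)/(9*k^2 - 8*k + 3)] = (-90*k^4 + 160*k^3 - 15*k^2 + 126*k - 81)/(81*k^4 - 144*k^3 + 118*k^2 - 48*k + 9)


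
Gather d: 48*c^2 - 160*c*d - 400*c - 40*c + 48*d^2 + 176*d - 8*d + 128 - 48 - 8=48*c^2 - 440*c + 48*d^2 + d*(168 - 160*c) + 72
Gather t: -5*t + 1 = 1 - 5*t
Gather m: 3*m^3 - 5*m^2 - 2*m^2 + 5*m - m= 3*m^3 - 7*m^2 + 4*m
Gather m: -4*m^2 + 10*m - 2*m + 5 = -4*m^2 + 8*m + 5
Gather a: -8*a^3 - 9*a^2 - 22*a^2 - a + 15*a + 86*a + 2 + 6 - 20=-8*a^3 - 31*a^2 + 100*a - 12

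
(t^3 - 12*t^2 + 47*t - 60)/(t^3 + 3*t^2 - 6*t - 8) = (t^3 - 12*t^2 + 47*t - 60)/(t^3 + 3*t^2 - 6*t - 8)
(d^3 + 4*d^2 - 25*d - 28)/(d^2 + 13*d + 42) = (d^2 - 3*d - 4)/(d + 6)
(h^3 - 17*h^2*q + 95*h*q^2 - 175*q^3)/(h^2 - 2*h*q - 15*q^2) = (h^2 - 12*h*q + 35*q^2)/(h + 3*q)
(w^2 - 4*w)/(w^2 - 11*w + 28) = w/(w - 7)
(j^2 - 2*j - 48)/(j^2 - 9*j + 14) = (j^2 - 2*j - 48)/(j^2 - 9*j + 14)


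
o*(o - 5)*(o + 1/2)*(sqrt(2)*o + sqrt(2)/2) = sqrt(2)*o^4 - 4*sqrt(2)*o^3 - 19*sqrt(2)*o^2/4 - 5*sqrt(2)*o/4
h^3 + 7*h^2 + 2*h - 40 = (h - 2)*(h + 4)*(h + 5)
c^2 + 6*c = c*(c + 6)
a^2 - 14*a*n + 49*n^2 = (a - 7*n)^2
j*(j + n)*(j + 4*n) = j^3 + 5*j^2*n + 4*j*n^2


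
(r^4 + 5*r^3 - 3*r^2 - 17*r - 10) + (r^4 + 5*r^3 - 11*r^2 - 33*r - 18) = 2*r^4 + 10*r^3 - 14*r^2 - 50*r - 28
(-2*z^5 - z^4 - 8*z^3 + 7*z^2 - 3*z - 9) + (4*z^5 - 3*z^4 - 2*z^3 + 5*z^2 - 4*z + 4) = 2*z^5 - 4*z^4 - 10*z^3 + 12*z^2 - 7*z - 5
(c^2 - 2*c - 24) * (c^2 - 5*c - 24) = c^4 - 7*c^3 - 38*c^2 + 168*c + 576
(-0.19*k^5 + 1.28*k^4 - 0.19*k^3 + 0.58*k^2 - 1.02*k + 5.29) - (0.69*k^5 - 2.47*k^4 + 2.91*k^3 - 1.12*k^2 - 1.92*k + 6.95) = -0.88*k^5 + 3.75*k^4 - 3.1*k^3 + 1.7*k^2 + 0.9*k - 1.66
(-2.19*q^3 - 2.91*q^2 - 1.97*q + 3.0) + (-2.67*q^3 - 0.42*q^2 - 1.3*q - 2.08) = -4.86*q^3 - 3.33*q^2 - 3.27*q + 0.92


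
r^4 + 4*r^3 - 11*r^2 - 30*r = r*(r - 3)*(r + 2)*(r + 5)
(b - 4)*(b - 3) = b^2 - 7*b + 12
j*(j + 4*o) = j^2 + 4*j*o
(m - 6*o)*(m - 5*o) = m^2 - 11*m*o + 30*o^2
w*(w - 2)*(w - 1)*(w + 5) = w^4 + 2*w^3 - 13*w^2 + 10*w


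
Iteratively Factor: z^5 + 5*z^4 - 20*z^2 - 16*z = (z + 1)*(z^4 + 4*z^3 - 4*z^2 - 16*z) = (z + 1)*(z + 2)*(z^3 + 2*z^2 - 8*z) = (z + 1)*(z + 2)*(z + 4)*(z^2 - 2*z) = (z - 2)*(z + 1)*(z + 2)*(z + 4)*(z)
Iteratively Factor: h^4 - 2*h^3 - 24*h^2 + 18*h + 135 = (h + 3)*(h^3 - 5*h^2 - 9*h + 45) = (h + 3)^2*(h^2 - 8*h + 15) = (h - 5)*(h + 3)^2*(h - 3)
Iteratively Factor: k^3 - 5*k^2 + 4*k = (k - 1)*(k^2 - 4*k) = (k - 4)*(k - 1)*(k)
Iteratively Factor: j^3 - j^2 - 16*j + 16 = (j + 4)*(j^2 - 5*j + 4) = (j - 4)*(j + 4)*(j - 1)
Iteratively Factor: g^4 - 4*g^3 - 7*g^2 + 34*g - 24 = (g - 1)*(g^3 - 3*g^2 - 10*g + 24) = (g - 2)*(g - 1)*(g^2 - g - 12) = (g - 4)*(g - 2)*(g - 1)*(g + 3)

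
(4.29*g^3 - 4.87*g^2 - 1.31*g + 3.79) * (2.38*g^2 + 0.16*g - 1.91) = 10.2102*g^5 - 10.9042*g^4 - 12.0909*g^3 + 18.1123*g^2 + 3.1085*g - 7.2389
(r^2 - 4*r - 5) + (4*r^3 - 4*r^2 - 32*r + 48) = 4*r^3 - 3*r^2 - 36*r + 43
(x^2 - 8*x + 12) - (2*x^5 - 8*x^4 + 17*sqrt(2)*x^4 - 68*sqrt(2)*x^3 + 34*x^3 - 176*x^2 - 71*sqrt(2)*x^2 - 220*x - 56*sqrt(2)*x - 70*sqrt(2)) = -2*x^5 - 17*sqrt(2)*x^4 + 8*x^4 - 34*x^3 + 68*sqrt(2)*x^3 + 71*sqrt(2)*x^2 + 177*x^2 + 56*sqrt(2)*x + 212*x + 12 + 70*sqrt(2)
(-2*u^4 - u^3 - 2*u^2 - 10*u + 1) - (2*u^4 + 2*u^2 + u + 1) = -4*u^4 - u^3 - 4*u^2 - 11*u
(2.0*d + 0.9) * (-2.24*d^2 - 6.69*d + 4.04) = -4.48*d^3 - 15.396*d^2 + 2.059*d + 3.636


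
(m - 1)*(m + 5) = m^2 + 4*m - 5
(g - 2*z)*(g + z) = g^2 - g*z - 2*z^2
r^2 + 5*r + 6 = (r + 2)*(r + 3)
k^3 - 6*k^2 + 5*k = k*(k - 5)*(k - 1)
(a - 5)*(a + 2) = a^2 - 3*a - 10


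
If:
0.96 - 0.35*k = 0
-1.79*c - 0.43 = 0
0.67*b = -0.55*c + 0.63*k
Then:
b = 2.78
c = -0.24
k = 2.74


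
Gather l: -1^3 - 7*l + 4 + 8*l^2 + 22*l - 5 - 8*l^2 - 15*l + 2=0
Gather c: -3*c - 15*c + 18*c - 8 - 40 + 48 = 0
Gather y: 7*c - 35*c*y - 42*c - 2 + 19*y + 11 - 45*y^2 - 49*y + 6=-35*c - 45*y^2 + y*(-35*c - 30) + 15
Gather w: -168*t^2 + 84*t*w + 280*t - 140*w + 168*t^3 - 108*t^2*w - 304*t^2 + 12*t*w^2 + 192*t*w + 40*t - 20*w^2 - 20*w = 168*t^3 - 472*t^2 + 320*t + w^2*(12*t - 20) + w*(-108*t^2 + 276*t - 160)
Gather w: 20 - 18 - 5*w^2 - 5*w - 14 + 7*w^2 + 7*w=2*w^2 + 2*w - 12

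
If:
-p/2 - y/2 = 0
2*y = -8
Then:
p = 4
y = -4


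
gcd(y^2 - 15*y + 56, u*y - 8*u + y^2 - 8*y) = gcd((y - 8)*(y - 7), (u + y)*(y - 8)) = y - 8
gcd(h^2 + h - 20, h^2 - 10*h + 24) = h - 4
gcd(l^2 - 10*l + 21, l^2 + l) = 1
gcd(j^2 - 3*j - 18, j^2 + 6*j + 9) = j + 3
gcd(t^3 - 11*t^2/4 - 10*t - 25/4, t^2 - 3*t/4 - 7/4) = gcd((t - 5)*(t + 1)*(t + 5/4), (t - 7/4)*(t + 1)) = t + 1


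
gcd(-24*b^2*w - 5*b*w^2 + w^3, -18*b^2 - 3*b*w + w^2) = 3*b + w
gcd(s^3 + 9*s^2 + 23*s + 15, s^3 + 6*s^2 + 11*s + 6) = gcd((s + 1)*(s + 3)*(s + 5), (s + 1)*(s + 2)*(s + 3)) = s^2 + 4*s + 3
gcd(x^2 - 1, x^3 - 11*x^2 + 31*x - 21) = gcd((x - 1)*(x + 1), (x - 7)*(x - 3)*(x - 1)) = x - 1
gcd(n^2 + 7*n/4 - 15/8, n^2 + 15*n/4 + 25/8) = n + 5/2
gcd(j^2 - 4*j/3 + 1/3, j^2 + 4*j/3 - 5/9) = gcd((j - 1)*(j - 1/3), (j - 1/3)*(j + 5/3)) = j - 1/3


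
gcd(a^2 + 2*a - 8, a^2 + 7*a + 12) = a + 4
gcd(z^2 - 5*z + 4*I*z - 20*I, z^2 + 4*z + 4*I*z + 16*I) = z + 4*I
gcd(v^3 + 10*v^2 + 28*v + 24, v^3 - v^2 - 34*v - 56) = v + 2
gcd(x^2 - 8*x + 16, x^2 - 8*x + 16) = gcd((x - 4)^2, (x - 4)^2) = x^2 - 8*x + 16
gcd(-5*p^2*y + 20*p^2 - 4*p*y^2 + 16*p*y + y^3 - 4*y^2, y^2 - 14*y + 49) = 1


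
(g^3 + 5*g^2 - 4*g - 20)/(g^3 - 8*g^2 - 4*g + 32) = (g + 5)/(g - 8)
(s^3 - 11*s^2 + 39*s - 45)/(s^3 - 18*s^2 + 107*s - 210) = (s^2 - 6*s + 9)/(s^2 - 13*s + 42)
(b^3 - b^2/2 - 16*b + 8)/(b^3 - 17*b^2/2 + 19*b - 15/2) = (b^2 - 16)/(b^2 - 8*b + 15)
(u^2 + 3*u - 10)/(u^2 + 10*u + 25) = (u - 2)/(u + 5)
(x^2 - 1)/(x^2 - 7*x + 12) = (x^2 - 1)/(x^2 - 7*x + 12)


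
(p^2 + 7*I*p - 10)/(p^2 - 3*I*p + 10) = (p + 5*I)/(p - 5*I)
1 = 1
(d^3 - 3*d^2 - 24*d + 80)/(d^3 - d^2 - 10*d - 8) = (d^2 + d - 20)/(d^2 + 3*d + 2)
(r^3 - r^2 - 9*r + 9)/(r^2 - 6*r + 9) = (r^2 + 2*r - 3)/(r - 3)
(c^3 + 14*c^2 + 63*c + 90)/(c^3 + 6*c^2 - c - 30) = (c + 6)/(c - 2)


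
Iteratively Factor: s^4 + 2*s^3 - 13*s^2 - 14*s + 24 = (s + 2)*(s^3 - 13*s + 12) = (s + 2)*(s + 4)*(s^2 - 4*s + 3) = (s - 3)*(s + 2)*(s + 4)*(s - 1)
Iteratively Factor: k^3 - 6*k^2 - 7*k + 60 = (k - 4)*(k^2 - 2*k - 15) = (k - 4)*(k + 3)*(k - 5)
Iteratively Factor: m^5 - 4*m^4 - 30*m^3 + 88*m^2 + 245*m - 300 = (m + 3)*(m^4 - 7*m^3 - 9*m^2 + 115*m - 100) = (m - 5)*(m + 3)*(m^3 - 2*m^2 - 19*m + 20) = (m - 5)*(m - 1)*(m + 3)*(m^2 - m - 20) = (m - 5)^2*(m - 1)*(m + 3)*(m + 4)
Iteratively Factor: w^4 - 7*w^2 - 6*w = (w + 2)*(w^3 - 2*w^2 - 3*w) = (w + 1)*(w + 2)*(w^2 - 3*w) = w*(w + 1)*(w + 2)*(w - 3)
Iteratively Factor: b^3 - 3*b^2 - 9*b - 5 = (b - 5)*(b^2 + 2*b + 1) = (b - 5)*(b + 1)*(b + 1)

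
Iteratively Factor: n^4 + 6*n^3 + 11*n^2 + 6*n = (n + 2)*(n^3 + 4*n^2 + 3*n) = (n + 2)*(n + 3)*(n^2 + n) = (n + 1)*(n + 2)*(n + 3)*(n)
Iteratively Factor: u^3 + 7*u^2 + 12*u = (u + 4)*(u^2 + 3*u) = (u + 3)*(u + 4)*(u)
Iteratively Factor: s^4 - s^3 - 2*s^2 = (s + 1)*(s^3 - 2*s^2) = s*(s + 1)*(s^2 - 2*s) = s^2*(s + 1)*(s - 2)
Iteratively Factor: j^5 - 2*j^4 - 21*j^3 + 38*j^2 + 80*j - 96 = (j + 2)*(j^4 - 4*j^3 - 13*j^2 + 64*j - 48) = (j - 1)*(j + 2)*(j^3 - 3*j^2 - 16*j + 48) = (j - 3)*(j - 1)*(j + 2)*(j^2 - 16) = (j - 3)*(j - 1)*(j + 2)*(j + 4)*(j - 4)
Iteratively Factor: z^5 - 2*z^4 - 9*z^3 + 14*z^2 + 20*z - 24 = (z + 2)*(z^4 - 4*z^3 - z^2 + 16*z - 12) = (z + 2)^2*(z^3 - 6*z^2 + 11*z - 6) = (z - 3)*(z + 2)^2*(z^2 - 3*z + 2) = (z - 3)*(z - 2)*(z + 2)^2*(z - 1)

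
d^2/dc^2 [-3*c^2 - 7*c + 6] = -6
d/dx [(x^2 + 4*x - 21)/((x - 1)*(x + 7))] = 2/(x^2 - 2*x + 1)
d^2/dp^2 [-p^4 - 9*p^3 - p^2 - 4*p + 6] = -12*p^2 - 54*p - 2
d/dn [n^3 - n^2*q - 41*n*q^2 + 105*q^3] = 3*n^2 - 2*n*q - 41*q^2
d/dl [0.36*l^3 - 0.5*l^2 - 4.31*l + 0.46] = 1.08*l^2 - 1.0*l - 4.31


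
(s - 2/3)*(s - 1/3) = s^2 - s + 2/9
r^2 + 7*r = r*(r + 7)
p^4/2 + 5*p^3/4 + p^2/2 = p^2*(p/2 + 1)*(p + 1/2)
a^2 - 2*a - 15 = (a - 5)*(a + 3)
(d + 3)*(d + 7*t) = d^2 + 7*d*t + 3*d + 21*t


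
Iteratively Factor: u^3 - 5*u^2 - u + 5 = (u + 1)*(u^2 - 6*u + 5) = (u - 1)*(u + 1)*(u - 5)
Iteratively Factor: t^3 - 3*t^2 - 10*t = (t + 2)*(t^2 - 5*t) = t*(t + 2)*(t - 5)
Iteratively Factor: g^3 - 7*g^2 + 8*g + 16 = (g + 1)*(g^2 - 8*g + 16) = (g - 4)*(g + 1)*(g - 4)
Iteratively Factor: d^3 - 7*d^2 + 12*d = (d)*(d^2 - 7*d + 12) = d*(d - 4)*(d - 3)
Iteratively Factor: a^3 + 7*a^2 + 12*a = (a + 3)*(a^2 + 4*a) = a*(a + 3)*(a + 4)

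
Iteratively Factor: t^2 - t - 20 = (t - 5)*(t + 4)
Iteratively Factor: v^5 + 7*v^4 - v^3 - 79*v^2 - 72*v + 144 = (v + 4)*(v^4 + 3*v^3 - 13*v^2 - 27*v + 36) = (v - 1)*(v + 4)*(v^3 + 4*v^2 - 9*v - 36) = (v - 3)*(v - 1)*(v + 4)*(v^2 + 7*v + 12) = (v - 3)*(v - 1)*(v + 4)^2*(v + 3)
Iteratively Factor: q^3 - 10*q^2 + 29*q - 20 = (q - 4)*(q^2 - 6*q + 5) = (q - 4)*(q - 1)*(q - 5)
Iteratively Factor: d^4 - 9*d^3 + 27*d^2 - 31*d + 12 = (d - 1)*(d^3 - 8*d^2 + 19*d - 12) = (d - 1)^2*(d^2 - 7*d + 12) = (d - 4)*(d - 1)^2*(d - 3)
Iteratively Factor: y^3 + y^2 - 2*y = (y + 2)*(y^2 - y) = (y - 1)*(y + 2)*(y)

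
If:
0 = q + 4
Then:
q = -4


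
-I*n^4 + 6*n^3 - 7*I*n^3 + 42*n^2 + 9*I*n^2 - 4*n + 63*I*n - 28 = (n + 7)*(n + I)*(n + 4*I)*(-I*n + 1)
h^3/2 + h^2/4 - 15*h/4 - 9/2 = (h/2 + 1)*(h - 3)*(h + 3/2)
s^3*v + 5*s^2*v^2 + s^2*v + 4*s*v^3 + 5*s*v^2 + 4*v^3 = (s + v)*(s + 4*v)*(s*v + v)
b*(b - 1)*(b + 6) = b^3 + 5*b^2 - 6*b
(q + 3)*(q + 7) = q^2 + 10*q + 21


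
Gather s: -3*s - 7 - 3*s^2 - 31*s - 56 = -3*s^2 - 34*s - 63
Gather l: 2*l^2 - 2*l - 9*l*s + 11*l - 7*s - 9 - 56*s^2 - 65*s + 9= 2*l^2 + l*(9 - 9*s) - 56*s^2 - 72*s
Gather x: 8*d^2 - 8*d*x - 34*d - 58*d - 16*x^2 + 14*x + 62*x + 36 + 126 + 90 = 8*d^2 - 92*d - 16*x^2 + x*(76 - 8*d) + 252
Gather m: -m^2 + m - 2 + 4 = -m^2 + m + 2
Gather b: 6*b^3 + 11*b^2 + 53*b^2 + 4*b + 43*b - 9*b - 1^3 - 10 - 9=6*b^3 + 64*b^2 + 38*b - 20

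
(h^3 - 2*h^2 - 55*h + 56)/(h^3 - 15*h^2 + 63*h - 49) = (h^2 - h - 56)/(h^2 - 14*h + 49)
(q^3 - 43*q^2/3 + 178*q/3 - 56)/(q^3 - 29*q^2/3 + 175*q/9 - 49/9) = 3*(3*q^2 - 22*q + 24)/(9*q^2 - 24*q + 7)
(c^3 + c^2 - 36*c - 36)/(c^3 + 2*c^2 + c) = (c^2 - 36)/(c*(c + 1))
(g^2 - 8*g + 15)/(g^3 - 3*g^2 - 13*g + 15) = (g - 3)/(g^2 + 2*g - 3)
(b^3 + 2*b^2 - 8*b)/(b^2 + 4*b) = b - 2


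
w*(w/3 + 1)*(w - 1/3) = w^3/3 + 8*w^2/9 - w/3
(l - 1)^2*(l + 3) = l^3 + l^2 - 5*l + 3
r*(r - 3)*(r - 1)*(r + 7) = r^4 + 3*r^3 - 25*r^2 + 21*r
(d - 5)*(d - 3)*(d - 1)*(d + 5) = d^4 - 4*d^3 - 22*d^2 + 100*d - 75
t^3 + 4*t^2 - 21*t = t*(t - 3)*(t + 7)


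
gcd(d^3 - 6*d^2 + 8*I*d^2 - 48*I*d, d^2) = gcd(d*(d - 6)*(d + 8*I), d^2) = d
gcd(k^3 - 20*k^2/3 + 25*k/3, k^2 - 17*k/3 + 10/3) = k - 5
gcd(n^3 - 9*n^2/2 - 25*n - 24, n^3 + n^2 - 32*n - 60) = n + 2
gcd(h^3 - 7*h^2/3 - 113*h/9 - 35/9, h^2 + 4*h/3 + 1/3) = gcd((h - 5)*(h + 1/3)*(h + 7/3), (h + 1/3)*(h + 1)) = h + 1/3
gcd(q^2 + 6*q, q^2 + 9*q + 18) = q + 6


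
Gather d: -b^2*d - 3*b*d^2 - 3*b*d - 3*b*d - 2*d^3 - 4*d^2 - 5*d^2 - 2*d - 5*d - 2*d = -2*d^3 + d^2*(-3*b - 9) + d*(-b^2 - 6*b - 9)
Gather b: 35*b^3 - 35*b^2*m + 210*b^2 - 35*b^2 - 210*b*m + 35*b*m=35*b^3 + b^2*(175 - 35*m) - 175*b*m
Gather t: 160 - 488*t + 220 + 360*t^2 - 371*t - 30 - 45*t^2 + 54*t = 315*t^2 - 805*t + 350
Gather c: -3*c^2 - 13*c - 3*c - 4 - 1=-3*c^2 - 16*c - 5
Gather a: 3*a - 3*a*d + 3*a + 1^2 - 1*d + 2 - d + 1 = a*(6 - 3*d) - 2*d + 4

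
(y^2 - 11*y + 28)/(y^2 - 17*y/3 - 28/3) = 3*(y - 4)/(3*y + 4)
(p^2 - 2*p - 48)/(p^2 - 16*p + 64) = (p + 6)/(p - 8)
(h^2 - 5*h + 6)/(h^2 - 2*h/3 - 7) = 3*(h - 2)/(3*h + 7)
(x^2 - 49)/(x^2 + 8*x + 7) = (x - 7)/(x + 1)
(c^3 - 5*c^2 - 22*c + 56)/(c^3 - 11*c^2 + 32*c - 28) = (c + 4)/(c - 2)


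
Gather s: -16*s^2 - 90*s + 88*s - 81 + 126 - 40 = -16*s^2 - 2*s + 5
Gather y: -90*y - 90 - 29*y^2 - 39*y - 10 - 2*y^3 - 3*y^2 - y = -2*y^3 - 32*y^2 - 130*y - 100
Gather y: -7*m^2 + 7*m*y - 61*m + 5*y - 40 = -7*m^2 - 61*m + y*(7*m + 5) - 40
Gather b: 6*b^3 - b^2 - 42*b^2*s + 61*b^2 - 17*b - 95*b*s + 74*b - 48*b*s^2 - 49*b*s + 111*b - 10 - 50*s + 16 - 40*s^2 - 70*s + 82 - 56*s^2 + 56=6*b^3 + b^2*(60 - 42*s) + b*(-48*s^2 - 144*s + 168) - 96*s^2 - 120*s + 144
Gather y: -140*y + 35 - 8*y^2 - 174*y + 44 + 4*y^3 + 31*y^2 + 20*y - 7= 4*y^3 + 23*y^2 - 294*y + 72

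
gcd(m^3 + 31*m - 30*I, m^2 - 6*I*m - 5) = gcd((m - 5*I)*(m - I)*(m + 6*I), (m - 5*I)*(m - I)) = m^2 - 6*I*m - 5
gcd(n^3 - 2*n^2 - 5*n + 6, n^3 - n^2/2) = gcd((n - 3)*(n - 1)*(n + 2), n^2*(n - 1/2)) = 1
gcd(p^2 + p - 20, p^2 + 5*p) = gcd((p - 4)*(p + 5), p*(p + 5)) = p + 5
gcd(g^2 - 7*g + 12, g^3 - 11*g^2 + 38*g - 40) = g - 4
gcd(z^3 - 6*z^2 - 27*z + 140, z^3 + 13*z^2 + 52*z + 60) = z + 5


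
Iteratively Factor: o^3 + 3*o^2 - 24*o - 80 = (o + 4)*(o^2 - o - 20) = (o - 5)*(o + 4)*(o + 4)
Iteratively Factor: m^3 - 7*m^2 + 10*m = (m - 2)*(m^2 - 5*m) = m*(m - 2)*(m - 5)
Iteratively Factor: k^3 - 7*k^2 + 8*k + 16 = (k - 4)*(k^2 - 3*k - 4) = (k - 4)^2*(k + 1)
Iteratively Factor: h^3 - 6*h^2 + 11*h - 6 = (h - 3)*(h^2 - 3*h + 2) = (h - 3)*(h - 1)*(h - 2)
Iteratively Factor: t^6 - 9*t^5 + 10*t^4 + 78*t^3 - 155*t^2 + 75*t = (t)*(t^5 - 9*t^4 + 10*t^3 + 78*t^2 - 155*t + 75) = t*(t - 5)*(t^4 - 4*t^3 - 10*t^2 + 28*t - 15) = t*(t - 5)*(t - 1)*(t^3 - 3*t^2 - 13*t + 15) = t*(t - 5)*(t - 1)^2*(t^2 - 2*t - 15) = t*(t - 5)^2*(t - 1)^2*(t + 3)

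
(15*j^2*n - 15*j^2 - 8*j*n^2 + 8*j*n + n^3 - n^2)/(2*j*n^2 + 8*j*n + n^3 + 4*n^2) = (15*j^2*n - 15*j^2 - 8*j*n^2 + 8*j*n + n^3 - n^2)/(n*(2*j*n + 8*j + n^2 + 4*n))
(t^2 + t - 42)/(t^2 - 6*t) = (t + 7)/t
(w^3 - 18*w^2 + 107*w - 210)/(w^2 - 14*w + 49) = (w^2 - 11*w + 30)/(w - 7)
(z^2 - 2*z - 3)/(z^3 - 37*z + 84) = (z + 1)/(z^2 + 3*z - 28)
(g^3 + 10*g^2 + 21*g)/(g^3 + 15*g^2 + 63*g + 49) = g*(g + 3)/(g^2 + 8*g + 7)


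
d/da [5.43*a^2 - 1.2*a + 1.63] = 10.86*a - 1.2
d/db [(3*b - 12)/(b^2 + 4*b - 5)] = 3*(b^2 + 4*b - 2*(b - 4)*(b + 2) - 5)/(b^2 + 4*b - 5)^2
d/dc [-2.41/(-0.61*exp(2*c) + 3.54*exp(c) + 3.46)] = (8.5314 - 2.9402*exp(c))*exp(c)/(-0.61*exp(2*c) + 3.54*exp(c) + 3.46)^2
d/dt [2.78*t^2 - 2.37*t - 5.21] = 5.56*t - 2.37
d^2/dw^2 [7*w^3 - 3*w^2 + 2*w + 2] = 42*w - 6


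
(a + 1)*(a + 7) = a^2 + 8*a + 7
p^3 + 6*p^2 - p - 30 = (p - 2)*(p + 3)*(p + 5)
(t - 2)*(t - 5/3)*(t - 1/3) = t^3 - 4*t^2 + 41*t/9 - 10/9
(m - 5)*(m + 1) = m^2 - 4*m - 5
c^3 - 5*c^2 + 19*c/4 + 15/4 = (c - 3)*(c - 5/2)*(c + 1/2)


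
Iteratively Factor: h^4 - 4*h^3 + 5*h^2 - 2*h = (h - 1)*(h^3 - 3*h^2 + 2*h) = h*(h - 1)*(h^2 - 3*h + 2) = h*(h - 2)*(h - 1)*(h - 1)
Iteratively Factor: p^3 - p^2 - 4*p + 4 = (p - 2)*(p^2 + p - 2) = (p - 2)*(p - 1)*(p + 2)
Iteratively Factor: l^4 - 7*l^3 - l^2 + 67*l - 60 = (l + 3)*(l^3 - 10*l^2 + 29*l - 20) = (l - 5)*(l + 3)*(l^2 - 5*l + 4) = (l - 5)*(l - 4)*(l + 3)*(l - 1)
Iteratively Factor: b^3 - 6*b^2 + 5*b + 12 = (b - 4)*(b^2 - 2*b - 3) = (b - 4)*(b + 1)*(b - 3)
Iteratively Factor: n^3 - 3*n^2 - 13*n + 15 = (n + 3)*(n^2 - 6*n + 5) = (n - 5)*(n + 3)*(n - 1)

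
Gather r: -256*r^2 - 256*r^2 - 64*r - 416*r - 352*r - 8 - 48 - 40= -512*r^2 - 832*r - 96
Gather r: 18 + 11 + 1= 30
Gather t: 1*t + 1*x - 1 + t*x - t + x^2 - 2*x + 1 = t*x + x^2 - x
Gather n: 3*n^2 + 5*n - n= 3*n^2 + 4*n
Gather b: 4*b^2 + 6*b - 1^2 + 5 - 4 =4*b^2 + 6*b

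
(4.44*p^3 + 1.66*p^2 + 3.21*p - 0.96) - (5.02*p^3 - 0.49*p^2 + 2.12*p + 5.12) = -0.579999999999999*p^3 + 2.15*p^2 + 1.09*p - 6.08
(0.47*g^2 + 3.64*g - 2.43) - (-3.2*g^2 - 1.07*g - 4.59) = 3.67*g^2 + 4.71*g + 2.16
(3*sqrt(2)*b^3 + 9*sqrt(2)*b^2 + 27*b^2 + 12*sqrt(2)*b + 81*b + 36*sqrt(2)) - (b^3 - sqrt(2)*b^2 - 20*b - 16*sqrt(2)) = -b^3 + 3*sqrt(2)*b^3 + 10*sqrt(2)*b^2 + 27*b^2 + 12*sqrt(2)*b + 101*b + 52*sqrt(2)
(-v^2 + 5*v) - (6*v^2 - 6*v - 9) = -7*v^2 + 11*v + 9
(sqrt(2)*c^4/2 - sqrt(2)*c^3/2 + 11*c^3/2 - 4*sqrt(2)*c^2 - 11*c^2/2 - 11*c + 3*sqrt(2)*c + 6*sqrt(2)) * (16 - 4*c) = -2*sqrt(2)*c^5 - 22*c^4 + 10*sqrt(2)*c^4 + 8*sqrt(2)*c^3 + 110*c^3 - 76*sqrt(2)*c^2 - 44*c^2 - 176*c + 24*sqrt(2)*c + 96*sqrt(2)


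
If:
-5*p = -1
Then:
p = 1/5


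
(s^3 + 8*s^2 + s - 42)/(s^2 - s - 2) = (s^2 + 10*s + 21)/(s + 1)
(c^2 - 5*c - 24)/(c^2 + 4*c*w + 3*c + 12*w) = (c - 8)/(c + 4*w)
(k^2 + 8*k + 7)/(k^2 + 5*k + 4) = (k + 7)/(k + 4)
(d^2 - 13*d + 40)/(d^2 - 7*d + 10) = (d - 8)/(d - 2)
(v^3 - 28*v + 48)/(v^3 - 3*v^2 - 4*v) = (v^2 + 4*v - 12)/(v*(v + 1))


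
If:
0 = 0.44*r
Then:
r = 0.00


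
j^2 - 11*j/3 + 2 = (j - 3)*(j - 2/3)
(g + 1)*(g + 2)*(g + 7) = g^3 + 10*g^2 + 23*g + 14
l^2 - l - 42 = (l - 7)*(l + 6)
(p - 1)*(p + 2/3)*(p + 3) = p^3 + 8*p^2/3 - 5*p/3 - 2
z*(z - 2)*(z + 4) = z^3 + 2*z^2 - 8*z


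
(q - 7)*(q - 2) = q^2 - 9*q + 14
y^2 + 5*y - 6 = (y - 1)*(y + 6)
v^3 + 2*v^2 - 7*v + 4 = (v - 1)^2*(v + 4)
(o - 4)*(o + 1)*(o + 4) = o^3 + o^2 - 16*o - 16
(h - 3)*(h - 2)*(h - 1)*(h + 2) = h^4 - 4*h^3 - h^2 + 16*h - 12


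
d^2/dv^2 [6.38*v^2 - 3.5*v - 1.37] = 12.7600000000000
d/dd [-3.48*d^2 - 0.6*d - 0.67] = -6.96*d - 0.6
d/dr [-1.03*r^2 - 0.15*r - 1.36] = -2.06*r - 0.15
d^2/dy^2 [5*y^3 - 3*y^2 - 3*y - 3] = 30*y - 6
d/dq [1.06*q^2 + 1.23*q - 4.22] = 2.12*q + 1.23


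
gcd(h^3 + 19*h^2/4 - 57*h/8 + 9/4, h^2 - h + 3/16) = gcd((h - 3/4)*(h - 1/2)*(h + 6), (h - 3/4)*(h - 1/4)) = h - 3/4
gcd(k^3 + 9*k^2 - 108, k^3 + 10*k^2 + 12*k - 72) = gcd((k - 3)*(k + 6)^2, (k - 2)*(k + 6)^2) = k^2 + 12*k + 36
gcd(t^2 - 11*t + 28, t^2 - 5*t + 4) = t - 4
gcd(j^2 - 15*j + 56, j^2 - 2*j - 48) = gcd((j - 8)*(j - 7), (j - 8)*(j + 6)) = j - 8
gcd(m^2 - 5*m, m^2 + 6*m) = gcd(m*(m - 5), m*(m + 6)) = m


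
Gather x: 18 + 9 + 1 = 28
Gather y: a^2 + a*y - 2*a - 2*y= a^2 - 2*a + y*(a - 2)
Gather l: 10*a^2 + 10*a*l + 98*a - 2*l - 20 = 10*a^2 + 98*a + l*(10*a - 2) - 20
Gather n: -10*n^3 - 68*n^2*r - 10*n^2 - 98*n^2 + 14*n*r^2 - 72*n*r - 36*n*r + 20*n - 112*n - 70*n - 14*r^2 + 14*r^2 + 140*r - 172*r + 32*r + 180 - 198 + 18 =-10*n^3 + n^2*(-68*r - 108) + n*(14*r^2 - 108*r - 162)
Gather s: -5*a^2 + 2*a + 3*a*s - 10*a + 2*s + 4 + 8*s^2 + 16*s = -5*a^2 - 8*a + 8*s^2 + s*(3*a + 18) + 4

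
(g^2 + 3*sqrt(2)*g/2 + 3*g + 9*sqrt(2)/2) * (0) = 0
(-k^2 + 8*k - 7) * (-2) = 2*k^2 - 16*k + 14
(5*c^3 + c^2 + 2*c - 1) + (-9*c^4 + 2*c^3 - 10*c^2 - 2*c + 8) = -9*c^4 + 7*c^3 - 9*c^2 + 7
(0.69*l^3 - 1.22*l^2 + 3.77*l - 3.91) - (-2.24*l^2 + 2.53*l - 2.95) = 0.69*l^3 + 1.02*l^2 + 1.24*l - 0.96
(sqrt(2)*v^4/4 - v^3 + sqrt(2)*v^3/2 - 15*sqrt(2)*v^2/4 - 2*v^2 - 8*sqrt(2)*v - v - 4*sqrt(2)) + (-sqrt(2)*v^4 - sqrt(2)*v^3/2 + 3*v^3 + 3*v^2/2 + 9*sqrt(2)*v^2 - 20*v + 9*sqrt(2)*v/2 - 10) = -3*sqrt(2)*v^4/4 + 2*v^3 - v^2/2 + 21*sqrt(2)*v^2/4 - 21*v - 7*sqrt(2)*v/2 - 10 - 4*sqrt(2)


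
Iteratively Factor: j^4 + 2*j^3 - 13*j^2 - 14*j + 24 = (j - 1)*(j^3 + 3*j^2 - 10*j - 24) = (j - 3)*(j - 1)*(j^2 + 6*j + 8) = (j - 3)*(j - 1)*(j + 2)*(j + 4)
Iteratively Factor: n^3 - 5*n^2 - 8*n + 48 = (n + 3)*(n^2 - 8*n + 16) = (n - 4)*(n + 3)*(n - 4)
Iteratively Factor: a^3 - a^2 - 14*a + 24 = (a - 2)*(a^2 + a - 12) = (a - 2)*(a + 4)*(a - 3)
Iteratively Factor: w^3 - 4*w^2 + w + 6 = (w - 2)*(w^2 - 2*w - 3) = (w - 3)*(w - 2)*(w + 1)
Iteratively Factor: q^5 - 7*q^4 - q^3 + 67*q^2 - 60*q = (q)*(q^4 - 7*q^3 - q^2 + 67*q - 60) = q*(q - 5)*(q^3 - 2*q^2 - 11*q + 12) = q*(q - 5)*(q - 4)*(q^2 + 2*q - 3) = q*(q - 5)*(q - 4)*(q + 3)*(q - 1)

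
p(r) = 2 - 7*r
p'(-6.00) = -7.00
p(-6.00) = 44.00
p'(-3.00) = -7.00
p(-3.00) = 23.00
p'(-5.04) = -7.00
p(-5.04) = 37.28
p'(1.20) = -7.00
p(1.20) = -6.40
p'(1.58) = -7.00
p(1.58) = -9.06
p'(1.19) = -7.00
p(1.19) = -6.33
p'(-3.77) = -7.00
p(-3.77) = 28.39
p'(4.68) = -7.00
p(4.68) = -30.76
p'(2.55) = -7.00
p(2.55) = -15.85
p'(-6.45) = -7.00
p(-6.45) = 47.15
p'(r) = -7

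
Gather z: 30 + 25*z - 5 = 25*z + 25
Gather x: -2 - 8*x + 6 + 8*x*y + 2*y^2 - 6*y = x*(8*y - 8) + 2*y^2 - 6*y + 4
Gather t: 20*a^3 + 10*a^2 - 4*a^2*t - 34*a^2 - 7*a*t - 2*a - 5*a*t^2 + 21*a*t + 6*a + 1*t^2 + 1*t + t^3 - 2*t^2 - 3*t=20*a^3 - 24*a^2 + 4*a + t^3 + t^2*(-5*a - 1) + t*(-4*a^2 + 14*a - 2)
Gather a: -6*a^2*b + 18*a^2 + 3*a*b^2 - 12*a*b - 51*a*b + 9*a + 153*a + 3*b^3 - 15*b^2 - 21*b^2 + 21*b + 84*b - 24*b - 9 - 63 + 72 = a^2*(18 - 6*b) + a*(3*b^2 - 63*b + 162) + 3*b^3 - 36*b^2 + 81*b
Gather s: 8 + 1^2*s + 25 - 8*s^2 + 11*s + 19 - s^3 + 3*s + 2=-s^3 - 8*s^2 + 15*s + 54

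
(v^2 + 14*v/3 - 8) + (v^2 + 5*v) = 2*v^2 + 29*v/3 - 8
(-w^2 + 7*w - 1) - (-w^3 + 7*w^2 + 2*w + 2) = w^3 - 8*w^2 + 5*w - 3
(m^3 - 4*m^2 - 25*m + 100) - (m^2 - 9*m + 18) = m^3 - 5*m^2 - 16*m + 82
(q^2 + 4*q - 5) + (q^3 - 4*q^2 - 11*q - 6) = q^3 - 3*q^2 - 7*q - 11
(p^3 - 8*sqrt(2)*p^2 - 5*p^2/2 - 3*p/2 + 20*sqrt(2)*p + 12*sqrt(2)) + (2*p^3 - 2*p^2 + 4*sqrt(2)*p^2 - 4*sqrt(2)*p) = 3*p^3 - 4*sqrt(2)*p^2 - 9*p^2/2 - 3*p/2 + 16*sqrt(2)*p + 12*sqrt(2)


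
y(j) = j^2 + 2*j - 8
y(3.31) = 9.58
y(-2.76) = -5.90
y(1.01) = -4.96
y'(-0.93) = 0.14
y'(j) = 2*j + 2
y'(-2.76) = -3.52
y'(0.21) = 2.42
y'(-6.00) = -10.00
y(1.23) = -4.03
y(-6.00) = 16.00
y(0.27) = -7.39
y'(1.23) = 4.46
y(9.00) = 91.00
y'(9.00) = 20.00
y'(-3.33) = -4.66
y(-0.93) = -9.00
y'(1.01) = 4.02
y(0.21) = -7.54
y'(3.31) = 8.62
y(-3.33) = -3.57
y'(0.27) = 2.54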